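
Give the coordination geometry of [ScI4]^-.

tetrahedral

Ligand charges: each iodide is −1. With an overall charge of −1 the scandium centre must be in the +3 oxidation state.
Sc sits in group 3, so the d-electron count is 3 − 3 = 0.
Coordination number: 4.
A d⁰ ion has no crystal-field stabilisation preference between square planar and tetrahedral, so four ligands adopt the sterically favoured tetrahedral geometry.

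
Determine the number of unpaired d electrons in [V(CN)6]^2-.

1

Each cyanide is −1; balancing the −2 overall charge requires V(IV).
V sits in group 5, so the d-electron count is 5 − 4 = 1.
In an octahedral field the d¹ configuration is t₂g¹e_g⁰ (only one arrangement possible), giving 1 unpaired electron.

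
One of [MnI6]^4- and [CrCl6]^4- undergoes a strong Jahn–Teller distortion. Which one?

[CrCl6]^4-

[MnI6]^4-: Summing ligand charges against the −4 overall charge gives an oxidation state of +2 for manganese. Mn sits in group 7, so the d-electron count is 7 − 2 = 5. Iodide is a weak-field ligand for a first-row metal, so the complex is high-spin. The d⁵ configuration leaves the e_g set evenly filled (or empty) — no strong Jahn–Teller driving force.
[CrCl6]^4-: Ligand charges: each chloride is −1. With an overall charge of −4 the chromium centre must be in the +2 oxidation state. Chromium is a group-6 element; Cr(II) is therefore d⁴. Chloride is a weak-field ligand for a first-row metal, so the complex is high-spin. The t₂g³e_g¹ (high-spin) configuration has an unevenly filled e_g set; the Jahn–Teller theorem predicts a tetragonal distortion (typically axial elongation) to lift the degeneracy.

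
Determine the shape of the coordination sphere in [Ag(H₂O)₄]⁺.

tetrahedral

Water is neutral; balancing the +1 overall charge requires Ag(I).
Silver is a group-11 element; Ag(I) is therefore d¹⁰.
With 4 monodentate ligands the coordination number is 4.
A d¹⁰ ion has no crystal-field stabilisation preference between square planar and tetrahedral, so four ligands adopt the sterically favoured tetrahedral geometry.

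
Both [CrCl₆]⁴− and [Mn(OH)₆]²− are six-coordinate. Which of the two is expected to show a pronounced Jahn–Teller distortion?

[CrCl₆]⁴−

[CrCl₆]⁴−: Summing ligand charges against the −4 overall charge gives an oxidation state of +2 for chromium. Chromium is a group-6 element; Cr(II) is therefore d⁴. Chloride is a weak-field ligand for a first-row metal, so the complex is high-spin. The t₂g³e_g¹ (high-spin) configuration has an unevenly filled e_g set; the Jahn–Teller theorem predicts a tetragonal distortion (typically axial elongation) to lift the degeneracy.
[Mn(OH)₆]²−: Each hydroxide is −1; balancing the −2 overall charge requires Mn(IV). Group 7 minus oxidation state 4 gives a d³ configuration. The d³ configuration leaves the e_g set evenly filled (or empty) — no strong Jahn–Teller driving force.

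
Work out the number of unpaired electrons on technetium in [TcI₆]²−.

3 unpaired electrons

Each iodide is −1; balancing the −2 overall charge requires Tc(IV).
Group 7 minus oxidation state 4 gives a d³ configuration.
In an octahedral field the d³ configuration is t₂g³e_g⁰ (only one arrangement possible), giving 3 unpaired electrons.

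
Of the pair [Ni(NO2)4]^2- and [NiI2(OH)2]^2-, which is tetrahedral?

[NiI2(OH)2]^2-

For [Ni(NO2)4]^2-: Summing ligand charges against the −2 overall charge gives an oxidation state of +2 for nickel. Group 10 minus oxidation state 2 gives a d⁸ configuration. Nitro (N-bound nitrite) is a strong-field ligand (high in the spectrochemical series). A 3d d⁸ ion with strong-field ligands gains enough CFSE to favour square planar over tetrahedral. → square planar.
For [NiI2(OH)2]^2-: Each iodide is −1; each hydroxide is −1; balancing the −2 overall charge requires Ni(II). Nickel is a group-10 element; Ni(II) is therefore d⁸. Hydroxide and iodide are weak-field ligands. With weak-field ligands the CFSE gain from square planar is small, so a 3d d⁸ ion takes the sterically preferred tetrahedral geometry. → tetrahedral.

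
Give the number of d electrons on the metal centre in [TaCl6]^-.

Summing ligand charges against the −1 overall charge gives an oxidation state of +5 for tantalum.
Ta sits in group 5, so the d-electron count is 5 − 5 = 0.

d0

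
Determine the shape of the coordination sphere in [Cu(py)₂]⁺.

Ligand charges: pyridine is neutral. With an overall charge of +1 the copper centre must be in the +1 oxidation state.
Copper is a group-11 element; Cu(I) is therefore d¹⁰.
With 2 monodentate ligands the coordination number is 2.
A d¹⁰ ion with only two ligands adopts a linear arrangement (sp hybridisation; no CFSE preference).

linear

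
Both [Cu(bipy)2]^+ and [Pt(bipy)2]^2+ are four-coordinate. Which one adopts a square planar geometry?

[Pt(bipy)2]^2+

For [Cu(bipy)2]^+: 2,2′-bipyridine is neutral; balancing the +1 overall charge requires Cu(I). Group 11 minus oxidation state 1 gives a d¹⁰ configuration. A d¹⁰ ion has no crystal-field stabilisation preference between square planar and tetrahedral, so four ligands adopt the sterically favoured tetrahedral geometry. → tetrahedral.
For [Pt(bipy)2]^2+: Summing ligand charges against the +2 overall charge gives an oxidation state of +2 for platinum. Group 10 minus oxidation state 2 gives a d⁸ configuration. A 5d d⁸ ion has a large crystal-field splitting; square planar leaves the high-energy d_{x²−y²} orbital empty and maximises CFSE. → square planar.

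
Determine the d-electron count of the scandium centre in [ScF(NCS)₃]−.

d⁰

Summing ligand charges against the −1 overall charge gives an oxidation state of +3 for scandium.
Sc sits in group 3, so the d-electron count is 3 − 3 = 0.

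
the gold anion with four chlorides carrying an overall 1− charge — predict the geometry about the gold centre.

Each chloride is −1; balancing the −1 overall charge requires Au(III).
Au sits in group 11, so the d-electron count is 11 − 3 = 8.
Coordination number: 4.
A 5d d⁸ ion has a large crystal-field splitting; square planar leaves the high-energy d_{x²−y²} orbital empty and maximises CFSE.

square planar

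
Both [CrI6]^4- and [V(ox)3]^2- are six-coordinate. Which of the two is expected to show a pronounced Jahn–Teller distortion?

[CrI6]^4-: Each iodide is −1; balancing the −4 overall charge requires Cr(II). Chromium is a group-6 element; Cr(II) is therefore d⁴. Iodide is a weak-field ligand for a first-row metal, so the complex is high-spin. The t₂g³e_g¹ (high-spin) configuration has an unevenly filled e_g set; the Jahn–Teller theorem predicts a tetragonal distortion (typically axial elongation) to lift the degeneracy.
[V(ox)3]^2-: Each oxalate is −2; balancing the −2 overall charge requires V(IV). Vanadium is a group-5 element; V(IV) is therefore d¹. The d¹ configuration leaves the e_g set evenly filled (or empty) — no strong Jahn–Teller driving force.

[CrI6]^4-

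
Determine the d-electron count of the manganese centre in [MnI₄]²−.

d5

Each iodide is −1; balancing the −2 overall charge requires Mn(II).
Manganese is a group-7 element; Mn(II) is therefore d⁵.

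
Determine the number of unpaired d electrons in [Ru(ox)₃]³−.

1 unpaired electron

Each oxalate is −2; balancing the −3 overall charge requires Ru(III).
Group 8 minus oxidation state 3 gives a d⁵ configuration.
Counting donor atoms: 3×oxalate (bidentate) → 6 donors. Coordination number = 6.
The spin state decides the count: a 4d ion has a large Δₒ and is invariably low-spin.
An octahedral low-spin d⁵ ion is t₂g⁵e_g⁰, giving 1 unpaired electron.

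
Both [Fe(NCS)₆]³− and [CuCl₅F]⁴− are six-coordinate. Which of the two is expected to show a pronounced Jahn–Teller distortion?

[CuCl₅F]⁴−

[Fe(NCS)₆]³−: Ligand charges: each isothiocyanate is −1. With an overall charge of −3 the iron centre must be in the +3 oxidation state. Fe sits in group 8, so the d-electron count is 8 − 3 = 5. Isothiocyanate is a weak-field ligand for a first-row metal, so the complex is high-spin. The d⁵ configuration leaves the e_g set evenly filled (or empty) — no strong Jahn–Teller driving force.
[CuCl₅F]⁴−: Summing ligand charges against the −4 overall charge gives an oxidation state of +2 for copper. Copper is a group-11 element; Cu(II) is therefore d⁹. The t₂g⁶e_g³ configuration has an unevenly filled e_g set; the Jahn–Teller theorem predicts a tetragonal distortion (typically axial elongation) to lift the degeneracy.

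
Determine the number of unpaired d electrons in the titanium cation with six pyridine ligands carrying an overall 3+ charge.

1 unpaired electron

Pyridine is neutral; balancing the +3 overall charge requires Ti(III).
Ti sits in group 4, so the d-electron count is 4 − 3 = 1.
In an octahedral field the d¹ configuration is t₂g¹e_g⁰ (only one arrangement possible), giving 1 unpaired electron.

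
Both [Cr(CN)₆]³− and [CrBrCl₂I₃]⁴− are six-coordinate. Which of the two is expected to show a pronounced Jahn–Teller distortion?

[Cr(CN)₆]³−: Each cyanide is −1; balancing the −3 overall charge requires Cr(III). Chromium is a group-6 element; Cr(III) is therefore d³. The d³ configuration leaves the e_g set evenly filled (or empty) — no strong Jahn–Teller driving force.
[CrBrCl₂I₃]⁴−: Ligand charges: each bromide is −1; each chloride is −1; each iodide is −1. With an overall charge of −4 the chromium centre must be in the +2 oxidation state. Chromium is a group-6 element; Cr(II) is therefore d⁴. Bromide, chloride, and iodide are weak-field ligands for a first-row metal, so the complex is high-spin. The t₂g³e_g¹ (high-spin) configuration has an unevenly filled e_g set; the Jahn–Teller theorem predicts a tetragonal distortion (typically axial elongation) to lift the degeneracy.

[CrBrCl₂I₃]⁴−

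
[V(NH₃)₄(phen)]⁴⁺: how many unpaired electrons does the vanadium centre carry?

1

Summing ligand charges against the +4 overall charge gives an oxidation state of +4 for vanadium.
Vanadium is a group-5 element; V(IV) is therefore d¹.
Counting donor atoms: 4×ammonia (monodentate) → 4 donors; 1×1,10-phenanthroline (bidentate) → 2 donors. Coordination number = 6.
In an octahedral field the d¹ configuration is t₂g¹e_g⁰ (only one arrangement possible), giving 1 unpaired electron.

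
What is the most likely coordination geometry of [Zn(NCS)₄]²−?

Each isothiocyanate is −1; balancing the −2 overall charge requires Zn(II).
Zn sits in group 12, so the d-electron count is 12 − 2 = 10.
Coordination number: 4.
A d¹⁰ ion has no crystal-field stabilisation preference between square planar and tetrahedral, so four ligands adopt the sterically favoured tetrahedral geometry.

tetrahedral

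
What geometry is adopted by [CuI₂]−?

Summing ligand charges against the −1 overall charge gives an oxidation state of +1 for copper.
Cu sits in group 11, so the d-electron count is 11 − 1 = 10.
With 2 monodentate ligands the coordination number is 2.
A d¹⁰ ion with only two ligands adopts a linear arrangement (sp hybridisation; no CFSE preference).

linear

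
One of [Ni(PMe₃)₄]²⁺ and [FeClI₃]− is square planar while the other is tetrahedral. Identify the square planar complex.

[Ni(PMe₃)₄]²⁺

For [Ni(PMe₃)₄]²⁺: Ligand charges: trimethylphosphine is neutral. With an overall charge of +2 the nickel centre must be in the +2 oxidation state. Ni sits in group 10, so the d-electron count is 10 − 2 = 8. Trimethylphosphine is a strong-field ligand (high in the spectrochemical series). A 3d d⁸ ion with strong-field ligands gains enough CFSE to favour square planar over tetrahedral. → square planar.
For [FeClI₃]−: Ligand charges: each chloride is −1; each iodide is −1. With an overall charge of −1 the iron centre must be in the +3 oxidation state. Group 8 minus oxidation state 3 gives a d⁵ configuration. A high-spin d⁵ ion has zero CFSE in either geometry, so four ligands adopt the sterically favoured tetrahedral geometry. → tetrahedral.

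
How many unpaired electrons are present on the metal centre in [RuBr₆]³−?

Ligand charges: each bromide is −1. With an overall charge of −3 the ruthenium centre must be in the +3 oxidation state.
Ru sits in group 8, so the d-electron count is 8 − 3 = 5.
The spin state decides the count: a 4d ion has a large Δₒ and is invariably low-spin.
An octahedral low-spin d⁵ ion is t₂g⁵e_g⁰, giving 1 unpaired electron.

1 unpaired electron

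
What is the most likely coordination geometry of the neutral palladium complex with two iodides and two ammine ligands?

Ligand charges: each iodide is −1; ammonia is neutral. With an overall charge of 0 the palladium centre must be in the +2 oxidation state.
Palladium is a group-10 element; Pd(II) is therefore d⁸.
Coordination number: 4.
A 4d d⁸ ion has a large crystal-field splitting; square planar leaves the high-energy d_{x²−y²} orbital empty and maximises CFSE.

square planar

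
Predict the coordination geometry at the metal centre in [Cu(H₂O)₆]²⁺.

octahedral

Summing ligand charges against the +2 overall charge gives an oxidation state of +2 for copper.
Group 11 minus oxidation state 2 gives a d⁹ configuration.
Coordination number: 6.
Six donors around a single metal centre give an octahedral coordination sphere.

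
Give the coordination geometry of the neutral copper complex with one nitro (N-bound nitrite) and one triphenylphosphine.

linear

Summing ligand charges against the 0 overall charge gives an oxidation state of +1 for copper.
Copper is a group-11 element; Cu(I) is therefore d¹⁰.
With 2 monodentate ligands the coordination number is 2.
A d¹⁰ ion with only two ligands adopts a linear arrangement (sp hybridisation; no CFSE preference).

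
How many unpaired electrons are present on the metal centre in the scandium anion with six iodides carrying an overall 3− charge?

0

Ligand charges: each iodide is −1. With an overall charge of −3 the scandium centre must be in the +3 oxidation state.
Sc sits in group 3, so the d-electron count is 3 − 3 = 0.
In an octahedral field the d⁰ configuration is t₂g⁰e_g⁰, giving 0 unpaired electrons.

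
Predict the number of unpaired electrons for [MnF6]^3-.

4 unpaired electrons

Each fluoride is −1; balancing the −3 overall charge requires Mn(III).
Group 7 minus oxidation state 3 gives a d⁴ configuration.
The spin state decides the count: Fluoride is a weak-field ligand for a first-row metal, so the complex is high-spin.
An octahedral high-spin d⁴ ion is t₂g³e_g¹, giving 4 unpaired electrons.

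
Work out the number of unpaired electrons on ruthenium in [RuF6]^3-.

1 unpaired electron

Each fluoride is −1; balancing the −3 overall charge requires Ru(III).
Ruthenium is a group-8 element; Ru(III) is therefore d⁵.
The spin state decides the count: a 4d ion has a large Δₒ and is invariably low-spin.
An octahedral low-spin d⁵ ion is t₂g⁵e_g⁰, giving 1 unpaired electron.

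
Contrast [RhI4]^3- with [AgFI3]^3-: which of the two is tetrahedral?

[AgFI3]^3-

For [RhI4]^3-: Summing ligand charges against the −3 overall charge gives an oxidation state of +1 for rhodium. Rhodium is a group-9 element; Rh(I) is therefore d⁸. A 4d d⁸ ion has a large crystal-field splitting; square planar leaves the high-energy d_{x²−y²} orbital empty and maximises CFSE. → square planar.
For [AgFI3]^3-: Summing ligand charges against the −3 overall charge gives an oxidation state of +1 for silver. Silver is a group-11 element; Ag(I) is therefore d¹⁰. A d¹⁰ ion has no crystal-field stabilisation preference between square planar and tetrahedral, so four ligands adopt the sterically favoured tetrahedral geometry. → tetrahedral.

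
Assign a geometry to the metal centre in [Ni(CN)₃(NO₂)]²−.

square planar

Each cyanide is −1; each nitro (N-bound nitrite) is −1; balancing the −2 overall charge requires Ni(II).
Nickel is a group-10 element; Ni(II) is therefore d⁸.
Coordination number: 4.
Cyanide and nitro (N-bound nitrite) are strong-field ligands (high in the spectrochemical series).
A 3d d⁸ ion with strong-field ligands gains enough CFSE to favour square planar over tetrahedral.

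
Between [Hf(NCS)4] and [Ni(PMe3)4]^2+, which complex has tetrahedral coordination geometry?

[Hf(NCS)4]

For [Hf(NCS)4]: Ligand charges: each isothiocyanate is −1. With an overall charge of 0 the hafnium centre must be in the +4 oxidation state. Hf sits in group 4, so the d-electron count is 4 − 4 = 0. A d⁰ ion has no crystal-field stabilisation preference between square planar and tetrahedral, so four ligands adopt the sterically favoured tetrahedral geometry. → tetrahedral.
For [Ni(PMe3)4]^2+: Trimethylphosphine is neutral; balancing the +2 overall charge requires Ni(II). Group 10 minus oxidation state 2 gives a d⁸ configuration. Trimethylphosphine is a strong-field ligand (high in the spectrochemical series). A 3d d⁸ ion with strong-field ligands gains enough CFSE to favour square planar over tetrahedral. → square planar.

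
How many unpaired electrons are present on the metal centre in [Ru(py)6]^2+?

0 unpaired electrons

Pyridine is neutral; balancing the +2 overall charge requires Ru(II).
Ruthenium is a group-8 element; Ru(II) is therefore d⁶.
The spin state decides the count: a 4d ion has a large Δₒ and is invariably low-spin.
An octahedral low-spin d⁶ ion is t₂g⁶e_g⁰, giving 0 unpaired electrons.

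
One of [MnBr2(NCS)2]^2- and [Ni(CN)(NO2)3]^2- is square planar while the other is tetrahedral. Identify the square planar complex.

[Ni(CN)(NO2)3]^2-

For [MnBr2(NCS)2]^2-: Summing ligand charges against the −2 overall charge gives an oxidation state of +2 for manganese. Manganese is a group-7 element; Mn(II) is therefore d⁵. A high-spin d⁵ ion has zero CFSE in either geometry, so four ligands adopt the sterically favoured tetrahedral geometry. → tetrahedral.
For [Ni(CN)(NO2)3]^2-: Ligand charges: each cyanide is −1; each nitro (N-bound nitrite) is −1. With an overall charge of −2 the nickel centre must be in the +2 oxidation state. Ni sits in group 10, so the d-electron count is 10 − 2 = 8. Cyanide and nitro (N-bound nitrite) are strong-field ligands (high in the spectrochemical series). A 3d d⁸ ion with strong-field ligands gains enough CFSE to favour square planar over tetrahedral. → square planar.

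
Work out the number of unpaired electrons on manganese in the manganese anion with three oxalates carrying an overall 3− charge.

Each oxalate is −2; balancing the −3 overall charge requires Mn(III).
Group 7 minus oxidation state 3 gives a d⁴ configuration.
Counting donor atoms: 3×oxalate (bidentate) → 6 donors. Coordination number = 6.
The spin state decides the count: Oxalate is a weak-field ligand for a first-row metal, so the complex is high-spin.
An octahedral high-spin d⁴ ion is t₂g³e_g¹, giving 4 unpaired electrons.

4 unpaired electrons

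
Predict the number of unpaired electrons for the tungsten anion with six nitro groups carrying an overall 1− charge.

Ligand charges: each nitro (N-bound nitrite) is −1. With an overall charge of −1 the tungsten centre must be in the +5 oxidation state.
Group 6 minus oxidation state 5 gives a d¹ configuration.
In an octahedral field the d¹ configuration is t₂g¹e_g⁰ (only one arrangement possible), giving 1 unpaired electron.

1 unpaired electron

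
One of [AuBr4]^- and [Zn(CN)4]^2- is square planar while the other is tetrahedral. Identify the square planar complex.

[AuBr4]^-

For [AuBr4]^-: Summing ligand charges against the −1 overall charge gives an oxidation state of +3 for gold. Gold is a group-11 element; Au(III) is therefore d⁸. A 5d d⁸ ion has a large crystal-field splitting; square planar leaves the high-energy d_{x²−y²} orbital empty and maximises CFSE. → square planar.
For [Zn(CN)4]^2-: Each cyanide is −1; balancing the −2 overall charge requires Zn(II). Zinc is a group-12 element; Zn(II) is therefore d¹⁰. A d¹⁰ ion has no crystal-field stabilisation preference between square planar and tetrahedral, so four ligands adopt the sterically favoured tetrahedral geometry. → tetrahedral.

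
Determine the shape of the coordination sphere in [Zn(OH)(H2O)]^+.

linear

Ligand charges: each hydroxide is −1; water is neutral. With an overall charge of +1 the zinc centre must be in the +2 oxidation state.
Zn sits in group 12, so the d-electron count is 12 − 2 = 10.
With 2 monodentate ligands the coordination number is 2.
A d¹⁰ ion with only two ligands adopts a linear arrangement (sp hybridisation; no CFSE preference).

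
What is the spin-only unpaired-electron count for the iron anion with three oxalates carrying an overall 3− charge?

Summing ligand charges against the −3 overall charge gives an oxidation state of +3 for iron.
Group 8 minus oxidation state 3 gives a d⁵ configuration.
Counting donor atoms: 3×oxalate (bidentate) → 6 donors. Coordination number = 6.
The spin state decides the count: Oxalate is a weak-field ligand for a first-row metal, so the complex is high-spin.
An octahedral high-spin d⁵ ion is t₂g³e_g², giving 5 unpaired electrons.

5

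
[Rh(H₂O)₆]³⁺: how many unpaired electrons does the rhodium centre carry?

0 unpaired electrons

Water is neutral; balancing the +3 overall charge requires Rh(III).
Rh sits in group 9, so the d-electron count is 9 − 3 = 6.
The spin state decides the count: a 4d ion has a large Δₒ and is invariably low-spin.
An octahedral low-spin d⁶ ion is t₂g⁶e_g⁰, giving 0 unpaired electrons.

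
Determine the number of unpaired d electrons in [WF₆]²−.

Ligand charges: each fluoride is −1. With an overall charge of −2 the tungsten centre must be in the +4 oxidation state.
Group 6 minus oxidation state 4 gives a d² configuration.
In an octahedral field the d² configuration is t₂g²e_g⁰ (only one arrangement possible), giving 2 unpaired electrons.

2 unpaired electrons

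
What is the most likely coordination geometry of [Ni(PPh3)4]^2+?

square planar

Triphenylphosphine is neutral; balancing the +2 overall charge requires Ni(II).
Ni sits in group 10, so the d-electron count is 10 − 2 = 8.
With 4 monodentate ligands the coordination number is 4.
Triphenylphosphine is a strong-field ligand (high in the spectrochemical series).
A 3d d⁸ ion with strong-field ligands gains enough CFSE to favour square planar over tetrahedral.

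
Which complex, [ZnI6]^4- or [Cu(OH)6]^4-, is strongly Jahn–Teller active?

[ZnI6]^4-: Summing ligand charges against the −4 overall charge gives an oxidation state of +2 for zinc. Group 12 minus oxidation state 2 gives a d¹⁰ configuration. The d¹⁰ configuration leaves the e_g set evenly filled (or empty) — no strong Jahn–Teller driving force.
[Cu(OH)6]^4-: Each hydroxide is −1; balancing the −4 overall charge requires Cu(II). Cu sits in group 11, so the d-electron count is 11 − 2 = 9. The t₂g⁶e_g³ configuration has an unevenly filled e_g set; the Jahn–Teller theorem predicts a tetragonal distortion (typically axial elongation) to lift the degeneracy.

[Cu(OH)6]^4-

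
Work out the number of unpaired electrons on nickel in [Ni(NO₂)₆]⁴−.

Each nitro (N-bound nitrite) is −1; balancing the −4 overall charge requires Ni(II).
Nickel is a group-10 element; Ni(II) is therefore d⁸.
In an octahedral field the d⁸ configuration is t₂g⁶e_g² (only one arrangement possible), giving 2 unpaired electrons.

2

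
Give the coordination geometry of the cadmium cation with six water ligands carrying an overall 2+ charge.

Ligand charges: water is neutral. With an overall charge of +2 the cadmium centre must be in the +2 oxidation state.
Cadmium is a group-12 element; Cd(II) is therefore d¹⁰.
Coordination number: 6.
Six donors around a single metal centre give an octahedral coordination sphere.

octahedral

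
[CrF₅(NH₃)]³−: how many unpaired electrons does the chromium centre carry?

Each fluoride is −1; ammonia is neutral; balancing the −3 overall charge requires Cr(II).
Group 6 minus oxidation state 2 gives a d⁴ configuration.
The spin state decides the count: Fluoride is a weak-field ligand for a first-row metal, so the complex is high-spin.
An octahedral high-spin d⁴ ion is t₂g³e_g¹, giving 4 unpaired electrons.

4 unpaired electrons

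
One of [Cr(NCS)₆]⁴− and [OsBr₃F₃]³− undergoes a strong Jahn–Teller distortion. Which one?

[Cr(NCS)₆]⁴−

[Cr(NCS)₆]⁴−: Summing ligand charges against the −4 overall charge gives an oxidation state of +2 for chromium. Cr sits in group 6, so the d-electron count is 6 − 2 = 4. Isothiocyanate is a weak-field ligand for a first-row metal, so the complex is high-spin. The t₂g³e_g¹ (high-spin) configuration has an unevenly filled e_g set; the Jahn–Teller theorem predicts a tetragonal distortion (typically axial elongation) to lift the degeneracy.
[OsBr₃F₃]³−: Ligand charges: each bromide is −1; each fluoride is −1. With an overall charge of −3 the osmium centre must be in the +3 oxidation state. Group 8 minus oxidation state 3 gives a d⁵ configuration. A 5d ion has a large Δₒ and is invariably low-spin. The d⁵ configuration leaves the e_g set evenly filled (or empty) — no strong Jahn–Teller driving force.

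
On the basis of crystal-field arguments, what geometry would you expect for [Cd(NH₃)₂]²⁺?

linear

Ammonia is neutral; balancing the +2 overall charge requires Cd(II).
Group 12 minus oxidation state 2 gives a d¹⁰ configuration.
With 2 monodentate ligands the coordination number is 2.
A d¹⁰ ion with only two ligands adopts a linear arrangement (sp hybridisation; no CFSE preference).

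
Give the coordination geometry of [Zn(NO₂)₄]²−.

Ligand charges: each nitro (N-bound nitrite) is −1. With an overall charge of −2 the zinc centre must be in the +2 oxidation state.
Zn sits in group 12, so the d-electron count is 12 − 2 = 10.
Coordination number: 4.
A d¹⁰ ion has no crystal-field stabilisation preference between square planar and tetrahedral, so four ligands adopt the sterically favoured tetrahedral geometry.

tetrahedral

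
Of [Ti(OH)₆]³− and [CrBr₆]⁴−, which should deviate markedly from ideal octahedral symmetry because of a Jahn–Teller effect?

[Ti(OH)₆]³−: Each hydroxide is −1; balancing the −3 overall charge requires Ti(III). Ti sits in group 4, so the d-electron count is 4 − 3 = 1. The d¹ configuration leaves the e_g set evenly filled (or empty) — no strong Jahn–Teller driving force.
[CrBr₆]⁴−: Summing ligand charges against the −4 overall charge gives an oxidation state of +2 for chromium. Group 6 minus oxidation state 2 gives a d⁴ configuration. Bromide is a weak-field ligand for a first-row metal, so the complex is high-spin. The t₂g³e_g¹ (high-spin) configuration has an unevenly filled e_g set; the Jahn–Teller theorem predicts a tetragonal distortion (typically axial elongation) to lift the degeneracy.

[CrBr₆]⁴−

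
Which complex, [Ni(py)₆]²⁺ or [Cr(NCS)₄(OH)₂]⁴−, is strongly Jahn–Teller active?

[Ni(py)₆]²⁺: Ligand charges: pyridine is neutral. With an overall charge of +2 the nickel centre must be in the +2 oxidation state. Nickel is a group-10 element; Ni(II) is therefore d⁸. The d⁸ configuration leaves the e_g set evenly filled (or empty) — no strong Jahn–Teller driving force.
[Cr(NCS)₄(OH)₂]⁴−: Ligand charges: each isothiocyanate is −1; each hydroxide is −1. With an overall charge of −4 the chromium centre must be in the +2 oxidation state. Group 6 minus oxidation state 2 gives a d⁴ configuration. Hydroxide and isothiocyanate are weak-field ligands for a first-row metal, so the complex is high-spin. The t₂g³e_g¹ (high-spin) configuration has an unevenly filled e_g set; the Jahn–Teller theorem predicts a tetragonal distortion (typically axial elongation) to lift the degeneracy.

[Cr(NCS)₄(OH)₂]⁴−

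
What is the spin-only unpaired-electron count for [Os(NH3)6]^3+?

1 unpaired electron

Ammonia is neutral; balancing the +3 overall charge requires Os(III).
Os sits in group 8, so the d-electron count is 8 − 3 = 5.
The spin state decides the count: a 5d ion has a large Δₒ and is invariably low-spin.
An octahedral low-spin d⁵ ion is t₂g⁵e_g⁰, giving 1 unpaired electron.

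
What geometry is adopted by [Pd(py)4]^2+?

square planar

Pyridine is neutral; balancing the +2 overall charge requires Pd(II).
Group 10 minus oxidation state 2 gives a d⁸ configuration.
Coordination number: 4.
A 4d d⁸ ion has a large crystal-field splitting; square planar leaves the high-energy d_{x²−y²} orbital empty and maximises CFSE.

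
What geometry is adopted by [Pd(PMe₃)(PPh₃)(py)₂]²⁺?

Trimethylphosphine is neutral; triphenylphosphine is neutral; pyridine is neutral; balancing the +2 overall charge requires Pd(II).
Palladium is a group-10 element; Pd(II) is therefore d⁸.
With 4 monodentate ligands the coordination number is 4.
A 4d d⁸ ion has a large crystal-field splitting; square planar leaves the high-energy d_{x²−y²} orbital empty and maximises CFSE.

square planar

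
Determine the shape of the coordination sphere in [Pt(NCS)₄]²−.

Summing ligand charges against the −2 overall charge gives an oxidation state of +2 for platinum.
Pt sits in group 10, so the d-electron count is 10 − 2 = 8.
Coordination number: 4.
A 5d d⁸ ion has a large crystal-field splitting; square planar leaves the high-energy d_{x²−y²} orbital empty and maximises CFSE.

square planar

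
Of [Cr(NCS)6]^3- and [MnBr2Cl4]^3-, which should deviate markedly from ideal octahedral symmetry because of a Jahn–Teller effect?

[Cr(NCS)6]^3-: Each isothiocyanate is −1; balancing the −3 overall charge requires Cr(III). Group 6 minus oxidation state 3 gives a d³ configuration. The d³ configuration leaves the e_g set evenly filled (or empty) — no strong Jahn–Teller driving force.
[MnBr2Cl4]^3-: Each bromide is −1; each chloride is −1; balancing the −3 overall charge requires Mn(III). Group 7 minus oxidation state 3 gives a d⁴ configuration. Bromide and chloride are weak-field ligands for a first-row metal, so the complex is high-spin. The t₂g³e_g¹ (high-spin) configuration has an unevenly filled e_g set; the Jahn–Teller theorem predicts a tetragonal distortion (typically axial elongation) to lift the degeneracy.

[MnBr2Cl4]^3-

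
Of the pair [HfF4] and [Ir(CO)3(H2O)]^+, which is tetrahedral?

For [HfF4]: Ligand charges: each fluoride is −1. With an overall charge of 0 the hafnium centre must be in the +4 oxidation state. Hf sits in group 4, so the d-electron count is 4 − 4 = 0. A d⁰ ion has no crystal-field stabilisation preference between square planar and tetrahedral, so four ligands adopt the sterically favoured tetrahedral geometry. → tetrahedral.
For [Ir(CO)3(H2O)]^+: Ligand charges: carbonyl is neutral; water is neutral. With an overall charge of +1 the iridium centre must be in the +1 oxidation state. Iridium is a group-9 element; Ir(I) is therefore d⁸. A 5d d⁸ ion has a large crystal-field splitting; square planar leaves the high-energy d_{x²−y²} orbital empty and maximises CFSE. → square planar.

[HfF4]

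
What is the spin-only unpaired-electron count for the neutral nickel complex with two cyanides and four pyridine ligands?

2

Summing ligand charges against the 0 overall charge gives an oxidation state of +2 for nickel.
Ni sits in group 10, so the d-electron count is 10 − 2 = 8.
In an octahedral field the d⁸ configuration is t₂g⁶e_g² (only one arrangement possible), giving 2 unpaired electrons.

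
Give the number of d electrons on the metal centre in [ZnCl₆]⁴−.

d¹⁰

Summing ligand charges against the −4 overall charge gives an oxidation state of +2 for zinc.
Zinc is a group-12 element; Zn(II) is therefore d¹⁰.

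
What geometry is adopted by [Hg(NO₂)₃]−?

Summing ligand charges against the −1 overall charge gives an oxidation state of +2 for mercury.
Mercury is a group-12 element; Hg(II) is therefore d¹⁰.
Coordination number: 3.
Three ligands around a d¹⁰ centre minimise repulsion in a trigonal-planar arrangement.

trigonal planar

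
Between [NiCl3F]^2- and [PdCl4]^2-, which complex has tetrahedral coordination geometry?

For [NiCl3F]^2-: Ligand charges: each chloride is −1; each fluoride is −1. With an overall charge of −2 the nickel centre must be in the +2 oxidation state. Nickel is a group-10 element; Ni(II) is therefore d⁸. Chloride and fluoride are weak-field ligands. With weak-field ligands the CFSE gain from square planar is small, so a 3d d⁸ ion takes the sterically preferred tetrahedral geometry. → tetrahedral.
For [PdCl4]^2-: Summing ligand charges against the −2 overall charge gives an oxidation state of +2 for palladium. Pd sits in group 10, so the d-electron count is 10 − 2 = 8. A 4d d⁸ ion has a large crystal-field splitting; square planar leaves the high-energy d_{x²−y²} orbital empty and maximises CFSE. → square planar.

[NiCl3F]^2-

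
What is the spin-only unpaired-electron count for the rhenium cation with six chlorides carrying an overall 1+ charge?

0

Ligand charges: each chloride is −1. With an overall charge of +1 the rhenium centre must be in the +7 oxidation state.
Rhenium is a group-7 element; Re(VII) is therefore d⁰.
In an octahedral field the d⁰ configuration is t₂g⁰e_g⁰, giving 0 unpaired electrons.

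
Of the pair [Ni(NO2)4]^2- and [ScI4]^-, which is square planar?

For [Ni(NO2)4]^2-: Each nitro (N-bound nitrite) is −1; balancing the −2 overall charge requires Ni(II). Group 10 minus oxidation state 2 gives a d⁸ configuration. Nitro (N-bound nitrite) is a strong-field ligand (high in the spectrochemical series). A 3d d⁸ ion with strong-field ligands gains enough CFSE to favour square planar over tetrahedral. → square planar.
For [ScI4]^-: Ligand charges: each iodide is −1. With an overall charge of −1 the scandium centre must be in the +3 oxidation state. Scandium is a group-3 element; Sc(III) is therefore d⁰. A d⁰ ion has no crystal-field stabilisation preference between square planar and tetrahedral, so four ligands adopt the sterically favoured tetrahedral geometry. → tetrahedral.

[Ni(NO2)4]^2-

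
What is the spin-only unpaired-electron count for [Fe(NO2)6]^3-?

1 unpaired electron

Ligand charges: each nitro (N-bound nitrite) is −1. With an overall charge of −3 the iron centre must be in the +3 oxidation state.
Fe sits in group 8, so the d-electron count is 8 − 3 = 5.
The spin state decides the count: Nitro (N-bound nitrite) is a strong-field ligand (high in the spectrochemical series) for a first-row metal, so the complex is low-spin.
An octahedral low-spin d⁵ ion is t₂g⁵e_g⁰, giving 1 unpaired electron.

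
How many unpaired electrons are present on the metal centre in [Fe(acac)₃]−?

4 unpaired electrons

Each acetylacetonate is −1; balancing the −1 overall charge requires Fe(II).
Iron is a group-8 element; Fe(II) is therefore d⁶.
Counting donor atoms: 3×acetylacetonate (bidentate) → 6 donors. Coordination number = 6.
The spin state decides the count: Acetylacetonate is a weak-field ligand for a first-row metal, so the complex is high-spin.
An octahedral high-spin d⁶ ion is t₂g⁴e_g², giving 4 unpaired electrons.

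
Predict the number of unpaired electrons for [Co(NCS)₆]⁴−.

3

Summing ligand charges against the −4 overall charge gives an oxidation state of +2 for cobalt.
Co sits in group 9, so the d-electron count is 9 − 2 = 7.
The spin state decides the count: Isothiocyanate is a weak-field ligand for a first-row metal, so the complex is high-spin.
An octahedral high-spin d⁷ ion is t₂g⁵e_g², giving 3 unpaired electrons.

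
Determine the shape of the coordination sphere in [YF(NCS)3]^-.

Summing ligand charges against the −1 overall charge gives an oxidation state of +3 for yttrium.
Y sits in group 3, so the d-electron count is 3 − 3 = 0.
With 4 monodentate ligands the coordination number is 4.
A d⁰ ion has no crystal-field stabilisation preference between square planar and tetrahedral, so four ligands adopt the sterically favoured tetrahedral geometry.

tetrahedral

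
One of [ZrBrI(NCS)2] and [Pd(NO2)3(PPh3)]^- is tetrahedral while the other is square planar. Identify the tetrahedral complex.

For [ZrBrI(NCS)2]: Summing ligand charges against the 0 overall charge gives an oxidation state of +4 for zirconium. Zirconium is a group-4 element; Zr(IV) is therefore d⁰. A d⁰ ion has no crystal-field stabilisation preference between square planar and tetrahedral, so four ligands adopt the sterically favoured tetrahedral geometry. → tetrahedral.
For [Pd(NO2)3(PPh3)]^-: Summing ligand charges against the −1 overall charge gives an oxidation state of +2 for palladium. Pd sits in group 10, so the d-electron count is 10 − 2 = 8. A 4d d⁸ ion has a large crystal-field splitting; square planar leaves the high-energy d_{x²−y²} orbital empty and maximises CFSE. → square planar.

[ZrBrI(NCS)2]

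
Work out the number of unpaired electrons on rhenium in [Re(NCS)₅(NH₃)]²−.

Ligand charges: each isothiocyanate is −1; ammonia is neutral. With an overall charge of −2 the rhenium centre must be in the +3 oxidation state.
Rhenium is a group-7 element; Re(III) is therefore d⁴.
The spin state decides the count: a 5d ion has a large Δₒ and is invariably low-spin.
An octahedral low-spin d⁴ ion is t₂g⁴e_g⁰, giving 2 unpaired electrons.

2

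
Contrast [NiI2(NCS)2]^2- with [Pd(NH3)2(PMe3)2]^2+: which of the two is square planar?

[Pd(NH3)2(PMe3)2]^2+

For [NiI2(NCS)2]^2-: Each iodide is −1; each isothiocyanate is −1; balancing the −2 overall charge requires Ni(II). Ni sits in group 10, so the d-electron count is 10 − 2 = 8. Iodide and isothiocyanate are weak-field ligands. With weak-field ligands the CFSE gain from square planar is small, so a 3d d⁸ ion takes the sterically preferred tetrahedral geometry. → tetrahedral.
For [Pd(NH3)2(PMe3)2]^2+: Summing ligand charges against the +2 overall charge gives an oxidation state of +2 for palladium. Pd sits in group 10, so the d-electron count is 10 − 2 = 8. A 4d d⁸ ion has a large crystal-field splitting; square planar leaves the high-energy d_{x²−y²} orbital empty and maximises CFSE. → square planar.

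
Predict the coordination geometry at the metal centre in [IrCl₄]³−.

square planar

Each chloride is −1; balancing the −3 overall charge requires Ir(I).
Group 9 minus oxidation state 1 gives a d⁸ configuration.
Coordination number: 4.
A 5d d⁸ ion has a large crystal-field splitting; square planar leaves the high-energy d_{x²−y²} orbital empty and maximises CFSE.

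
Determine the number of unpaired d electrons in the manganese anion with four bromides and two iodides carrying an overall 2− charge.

3

Ligand charges: each bromide is −1; each iodide is −1. With an overall charge of −2 the manganese centre must be in the +4 oxidation state.
Manganese is a group-7 element; Mn(IV) is therefore d³.
In an octahedral field the d³ configuration is t₂g³e_g⁰ (only one arrangement possible), giving 3 unpaired electrons.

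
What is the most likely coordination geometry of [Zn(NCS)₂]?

Each isothiocyanate is −1; balancing the 0 overall charge requires Zn(II).
Zinc is a group-12 element; Zn(II) is therefore d¹⁰.
With 2 monodentate ligands the coordination number is 2.
A d¹⁰ ion with only two ligands adopts a linear arrangement (sp hybridisation; no CFSE preference).

linear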